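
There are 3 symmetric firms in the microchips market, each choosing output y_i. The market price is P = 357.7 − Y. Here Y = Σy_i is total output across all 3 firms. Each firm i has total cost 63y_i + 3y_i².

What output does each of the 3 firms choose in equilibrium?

A representative firm's profit is π_i = y_i(357.7 − Y) − 63y_i − 3y_i², with Y = y_i + Σ_{j≠i} y_j.
First-order condition: 294.7 − 8y_i − Σ_{j≠i} y_j = 0.
With identical firms, set every y_j = y: then 294.7 − 8y − 2y = 0, i.e. y = 294.7/10 = 29.47.

29.47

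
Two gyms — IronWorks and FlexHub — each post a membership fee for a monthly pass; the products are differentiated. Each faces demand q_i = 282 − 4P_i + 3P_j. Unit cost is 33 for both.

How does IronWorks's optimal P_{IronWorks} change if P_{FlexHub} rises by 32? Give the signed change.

12

IronWorks's profit: π = (P_{IronWorks} − 33)(282 − 4P_{IronWorks} + 3P_{FlexHub}).
∂π/∂P_{IronWorks} = 414 − 8P_{IronWorks} + 3P_{FlexHub} = 0 ⇒ P_{IronWorks} = 51.75 + 0.375P_{FlexHub}.
The reaction-function slope is 0.375, so a 32-unit rise in P_{FlexHub} moves P_{IronWorks} by 0.375 × 32 = 12. IronWorks's best response rises — the actions are strategic complements.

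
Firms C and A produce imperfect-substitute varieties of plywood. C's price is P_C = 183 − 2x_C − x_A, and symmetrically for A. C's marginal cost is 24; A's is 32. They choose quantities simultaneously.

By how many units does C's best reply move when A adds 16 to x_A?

Firm C's profit: π = x_C(183 − 2x_C − x_A) − 24x_C.
∂π/∂x_C = 159 − 4x_C − x_A = 0 ⇒ x_C = 39.75 − 0.25x_A.
The reaction-function slope is −0.25, so a 16-unit rise in x_A moves x_C by −0.25 × 16 = −4. C's best response falls — the actions are strategic substitutes.

-4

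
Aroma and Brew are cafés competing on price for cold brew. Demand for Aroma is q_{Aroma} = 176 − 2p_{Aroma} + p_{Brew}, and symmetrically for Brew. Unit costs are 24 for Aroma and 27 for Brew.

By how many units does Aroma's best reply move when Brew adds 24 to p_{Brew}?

6

Aroma's profit: π = (p_{Aroma} − 24)(176 − 2p_{Aroma} + p_{Brew}).
∂π/∂p_{Aroma} = 224 − 4p_{Aroma} + p_{Brew} = 0 ⇒ p_{Aroma} = 56 + 0.25p_{Brew}.
The reaction-function slope is 0.25, so a 24-unit rise in p_{Brew} moves p_{Aroma} by 0.25 × 24 = 6. Aroma's best response rises — the actions are strategic complements.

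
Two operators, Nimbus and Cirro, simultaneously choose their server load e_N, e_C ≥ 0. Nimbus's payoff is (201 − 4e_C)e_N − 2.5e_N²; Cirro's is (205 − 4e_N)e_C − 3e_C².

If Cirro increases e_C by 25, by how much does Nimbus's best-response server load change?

Expanding Nimbus's payoff: 201e_N − 4e_Ce_N − 2.5e_N².
∂π/∂e_N = 201 − 4e_C − 5e_N = 0, so e_N = 40.2 − 0.8e_C.
The reaction-function slope is −0.8, so a 25-unit rise in e_C moves e_N by −0.8 × 25 = −20. Nimbus's best response falls — the actions are strategic substitutes.

-20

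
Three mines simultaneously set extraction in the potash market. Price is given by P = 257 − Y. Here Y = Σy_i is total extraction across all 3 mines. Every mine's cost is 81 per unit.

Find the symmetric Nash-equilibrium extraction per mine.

A representative mine's profit is π_i = y_i(257 − Y) − 81y_i, with Y = y_i + Σ_{j≠i} y_j.
First-order condition: 176 − 2y_i − Σ_{j≠i} y_j = 0.
In a symmetric equilibrium every mine chooses the same y, so Σ_{j≠i} y_j = 2y. The condition becomes 176 − 4y = 0, giving y = 176/4 = 44.

44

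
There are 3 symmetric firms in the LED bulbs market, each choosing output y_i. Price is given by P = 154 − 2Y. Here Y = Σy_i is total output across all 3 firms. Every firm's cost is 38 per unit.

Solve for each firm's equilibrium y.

A representative firm's profit is π_i = y_i(154 − 2Y) − 38y_i, with Y = y_i + Σ_{j≠i} y_j.
First-order condition: 116 − 4y_i − 2Σ_{j≠i} y_j = 0.
With identical firms, set every y_j = y: then 116 − 4y − 4y = 0, i.e. y = 116/8 = 14.5.

14.5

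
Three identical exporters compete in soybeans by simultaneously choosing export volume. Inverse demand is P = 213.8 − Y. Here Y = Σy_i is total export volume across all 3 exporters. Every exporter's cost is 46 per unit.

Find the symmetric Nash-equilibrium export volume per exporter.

A representative exporter's profit is π_i = y_i(213.8 − Y) − 46y_i, with Y = y_i + Σ_{j≠i} y_j.
First-order condition: 167.8 − 2y_i − Σ_{j≠i} y_j = 0.
Imposing symmetry (y_j = y for all j) turns Σ_{j≠i} y_j into 2y, so 167.8 = 4y and y = 41.95.

41.95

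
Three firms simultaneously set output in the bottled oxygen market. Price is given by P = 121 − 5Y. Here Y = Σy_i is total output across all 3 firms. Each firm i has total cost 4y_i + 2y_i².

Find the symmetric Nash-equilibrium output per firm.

A representative firm's profit is π_i = y_i(121 − 5Y) − 4y_i − 2y_i², with Y = y_i + Σ_{j≠i} y_j.
First-order condition: 117 − 14y_i − 5Σ_{j≠i} y_j = 0.
Imposing symmetry (y_j = y for all j) turns Σ_{j≠i} y_j into 2y, so 117 = 24y and y = 4.875.

4.875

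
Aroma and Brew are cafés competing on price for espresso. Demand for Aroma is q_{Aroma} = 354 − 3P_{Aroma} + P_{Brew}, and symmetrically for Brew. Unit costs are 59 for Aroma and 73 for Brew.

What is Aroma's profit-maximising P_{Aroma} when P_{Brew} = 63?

Aroma's profit: π = (P_{Aroma} − 59)(354 − 3P_{Aroma} + P_{Brew}).
∂π/∂P_{Aroma} = 531 − 6P_{Aroma} + P_{Brew} = 0 ⇒ P_{Aroma} = 88.5 + (1/6)P_{Brew}.
At P_{Brew} = 63: P_{Aroma} = 88.5 + (1/6)·63 = 99.

99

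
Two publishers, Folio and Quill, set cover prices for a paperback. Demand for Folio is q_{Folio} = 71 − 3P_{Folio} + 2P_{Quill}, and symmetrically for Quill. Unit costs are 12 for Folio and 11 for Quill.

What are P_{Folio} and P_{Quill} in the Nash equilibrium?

Folio's profit: π = (P_{Folio} − 12)(71 − 3P_{Folio} + 2P_{Quill}).
∂π/∂P_{Folio} = 107 − 6P_{Folio} + 2P_{Quill} = 0 ⇒ P_{Folio} = 107/6 + (1/3)P_{Quill}.
Similarly P_{Quill} = 52/3 + (1/3)P_{Folio}.
Substituting the second reaction function into the first: P_{Folio} = 107/6 + (1/3)(52/3 + (1/3)P_{Folio}), which gives (8/9)P_{Folio} = 425/18 ⇒ P_{Folio} = 26.5625.
Then P_{Quill} = 52/3 + (1/3)·26.5625 = 26.1875.

26.5625, 26.1875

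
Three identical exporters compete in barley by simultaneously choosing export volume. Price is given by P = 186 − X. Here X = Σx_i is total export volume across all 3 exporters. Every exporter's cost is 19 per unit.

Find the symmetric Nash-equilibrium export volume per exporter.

41.75

A representative exporter's profit is π_i = x_i(186 − X) − 19x_i, with X = x_i + Σ_{j≠i} x_j.
First-order condition: 167 − 2x_i − Σ_{j≠i} x_j = 0.
Imposing symmetry (x_j = x for all j) turns Σ_{j≠i} x_j into 2x, so 167 = 4x and x = 41.75.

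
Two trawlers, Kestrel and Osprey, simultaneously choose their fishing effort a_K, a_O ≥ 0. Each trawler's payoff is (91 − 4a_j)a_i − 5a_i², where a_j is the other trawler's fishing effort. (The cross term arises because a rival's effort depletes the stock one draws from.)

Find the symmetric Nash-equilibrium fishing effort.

6.5

Kestrel's payoff is (91 − 4a_O)a_K − 5a_K².
∂π/∂a_K = 91 − 4a_O − 10a_K = 0, so a_K = 9.1 − 0.4a_O.
Setting a_K = a_O in the reaction function: a_K = 9.1 − 0.4a_K, so a_K = 9.1 / 1.4 = 6.5.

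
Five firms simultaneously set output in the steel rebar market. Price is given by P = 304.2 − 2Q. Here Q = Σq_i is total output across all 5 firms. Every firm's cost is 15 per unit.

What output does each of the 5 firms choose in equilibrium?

A representative firm's profit is π_i = q_i(304.2 − 2Q) − 15q_i, with Q = q_i + Σ_{j≠i} q_j.
First-order condition: 289.2 − 4q_i − 2Σ_{j≠i} q_j = 0.
In a symmetric equilibrium every firm chooses the same q, so Σ_{j≠i} q_j = 4q. The condition becomes 289.2 − 12q = 0, giving q = 289.2/12 = 24.1.

24.1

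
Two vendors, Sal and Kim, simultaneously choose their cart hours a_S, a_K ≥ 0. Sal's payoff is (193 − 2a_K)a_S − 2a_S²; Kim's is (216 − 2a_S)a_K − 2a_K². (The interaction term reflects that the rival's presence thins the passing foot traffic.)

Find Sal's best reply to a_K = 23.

36.75

Expanding Sal's payoff: 193a_S − 2a_Ka_S − 2a_S².
∂π/∂a_S = 193 − 2a_K − 4a_S = 0, so a_S = 48.25 − 0.5a_K.
At a_K = 23: a_S = 48.25 − 0.5·23 = 36.75.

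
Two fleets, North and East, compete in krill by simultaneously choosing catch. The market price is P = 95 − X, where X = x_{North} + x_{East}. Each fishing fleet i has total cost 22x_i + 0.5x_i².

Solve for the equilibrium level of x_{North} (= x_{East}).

Fishing fleet North's profit: π = x_{North}(95 − (x_{North} + x_{East})) − 22x_{North} − 0.5x_{North}².
∂π/∂x_{North} = 73 − 3x_{North} − x_{East} = 0, so x_{North} = 73/3 − (1/3)x_{East}.
By symmetry x_{East} = x_{North}; substituting into the reaction function, (4/3)x_{North} = 73/3 and x_{North} = 18.25.

18.25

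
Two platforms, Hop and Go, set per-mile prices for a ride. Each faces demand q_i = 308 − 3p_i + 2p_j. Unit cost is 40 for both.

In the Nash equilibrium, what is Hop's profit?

13467

Hop's profit: π = (p_{Hop} − 40)(308 − 3p_{Hop} + 2p_{Go}).
∂π/∂p_{Hop} = 428 − 6p_{Hop} + 2p_{Go} = 0 ⇒ p_{Hop} = 214/3 + (1/3)p_{Go}.
The game is symmetric, so in equilibrium p_{Go} = p_{Hop}: the reaction function gives (2/3)p_{Hop} = 214/3, hence p_{Hop} = 107.
q_{Hop} = 308 − 3·107 + 2·107 = 201.
Profit = (107 − 40)·201 = 13467.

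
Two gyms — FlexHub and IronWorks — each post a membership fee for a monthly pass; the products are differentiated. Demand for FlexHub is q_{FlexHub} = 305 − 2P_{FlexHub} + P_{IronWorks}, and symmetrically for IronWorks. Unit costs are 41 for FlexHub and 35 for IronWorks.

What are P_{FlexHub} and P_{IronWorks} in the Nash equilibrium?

128.2, 125.8

FlexHub's profit: π = (P_{FlexHub} − 41)(305 − 2P_{FlexHub} + P_{IronWorks}).
∂π/∂P_{FlexHub} = 387 − 4P_{FlexHub} + P_{IronWorks} = 0 ⇒ P_{FlexHub} = 96.75 + 0.25P_{IronWorks}.
Similarly P_{IronWorks} = 93.75 + 0.25P_{FlexHub}.
Plugging P_{IronWorks} into FlexHub's best response: P_{FlexHub} = 96.75 + 0.25(93.75 + 0.25P_{FlexHub}) ⇒ 0.9375P_{FlexHub} = 120.1875, so P_{FlexHub} = 128.2.
Then P_{IronWorks} = 93.75 + 0.25·128.2 = 125.8.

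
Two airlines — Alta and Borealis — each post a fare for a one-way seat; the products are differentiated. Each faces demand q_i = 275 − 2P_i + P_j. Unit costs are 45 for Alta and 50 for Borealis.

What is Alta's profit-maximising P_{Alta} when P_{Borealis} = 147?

Alta's profit: π = (P_{Alta} − 45)(275 − 2P_{Alta} + P_{Borealis}).
∂π/∂P_{Alta} = 365 − 4P_{Alta} + P_{Borealis} = 0 ⇒ P_{Alta} = 91.25 + 0.25P_{Borealis}.
At P_{Borealis} = 147: P_{Alta} = 91.25 + 0.25·147 = 128.

128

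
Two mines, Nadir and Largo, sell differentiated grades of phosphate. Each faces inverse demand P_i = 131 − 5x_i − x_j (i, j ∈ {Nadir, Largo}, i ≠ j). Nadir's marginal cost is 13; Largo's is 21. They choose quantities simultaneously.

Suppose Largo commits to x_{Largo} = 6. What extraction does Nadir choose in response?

11.2

Mine Nadir's profit: π = x_{Nadir}(131 − 5x_{Nadir} − x_{Largo}) − 13x_{Nadir}.
∂π/∂x_{Nadir} = 118 − 10x_{Nadir} − x_{Largo} = 0 ⇒ x_{Nadir} = 11.8 − 0.1x_{Largo}.
At x_{Largo} = 6: x_{Nadir} = 11.8 − 0.1·6 = 11.2.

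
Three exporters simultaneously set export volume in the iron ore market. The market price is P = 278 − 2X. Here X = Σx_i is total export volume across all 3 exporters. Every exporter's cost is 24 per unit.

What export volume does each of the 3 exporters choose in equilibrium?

A representative exporter's profit is π_i = x_i(278 − 2X) − 24x_i, with X = x_i + Σ_{j≠i} x_j.
First-order condition: 254 − 4x_i − 2Σ_{j≠i} x_j = 0.
With identical exporters, set every x_j = x: then 254 − 4x − 4x = 0, i.e. x = 254/8 = 31.75.

31.75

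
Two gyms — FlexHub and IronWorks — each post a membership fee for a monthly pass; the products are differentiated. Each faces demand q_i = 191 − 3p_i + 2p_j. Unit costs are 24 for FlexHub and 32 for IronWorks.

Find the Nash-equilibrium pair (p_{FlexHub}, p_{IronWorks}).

FlexHub's profit: π = (p_{FlexHub} − 24)(191 − 3p_{FlexHub} + 2p_{IronWorks}).
∂π/∂p_{FlexHub} = 263 − 6p_{FlexHub} + 2p_{IronWorks} = 0 ⇒ p_{FlexHub} = 263/6 + (1/3)p_{IronWorks}.
Similarly p_{IronWorks} = 287/6 + (1/3)p_{FlexHub}.
Plugging p_{IronWorks} into FlexHub's best response: p_{FlexHub} = 263/6 + (1/3)(287/6 + (1/3)p_{FlexHub}) ⇒ (8/9)p_{FlexHub} = 538/9, so p_{FlexHub} = 67.25.
Then p_{IronWorks} = 287/6 + (1/3)·67.25 = 70.25.

67.25, 70.25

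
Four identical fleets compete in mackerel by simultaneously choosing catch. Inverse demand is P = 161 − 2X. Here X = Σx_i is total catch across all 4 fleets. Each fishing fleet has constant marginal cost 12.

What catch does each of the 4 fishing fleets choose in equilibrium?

A representative fishing fleet's profit is π_i = x_i(161 − 2X) − 12x_i, with X = x_i + Σ_{j≠i} x_j.
First-order condition: 149 − 4x_i − 2Σ_{j≠i} x_j = 0.
Imposing symmetry (x_j = x for all j) turns Σ_{j≠i} x_j into 3x, so 149 = 10x and x = 14.9.

14.9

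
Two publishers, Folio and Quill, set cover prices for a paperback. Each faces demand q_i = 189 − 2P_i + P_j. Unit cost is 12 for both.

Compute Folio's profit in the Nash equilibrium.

Folio's profit: π = (P_{Folio} − 12)(189 − 2P_{Folio} + P_{Quill}).
∂π/∂P_{Folio} = 213 − 4P_{Folio} + P_{Quill} = 0 ⇒ P_{Folio} = 53.25 + 0.25P_{Quill}.
The game is symmetric, so in equilibrium P_{Quill} = P_{Folio}: the reaction function gives 0.75P_{Folio} = 53.25, hence P_{Folio} = 71.
q_{Folio} = 189 − 2·71 + 71 = 118.
Profit = (71 − 12)·118 = 6962.

6962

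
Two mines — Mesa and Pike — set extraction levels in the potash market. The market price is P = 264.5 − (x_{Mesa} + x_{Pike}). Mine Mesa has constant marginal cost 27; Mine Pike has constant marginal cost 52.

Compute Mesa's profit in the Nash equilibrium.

7656.25

Mine Mesa's profit: π = x_{Mesa}(264.5 − (x_{Mesa} + x_{Pike})) − 27x_{Mesa}.
∂π/∂x_{Mesa} = 237.5 − 2x_{Mesa} − x_{Pike} = 0, so x_{Mesa} = 118.75 − 0.5x_{Pike}.
By the same steps for Pike: x_{Pike} = 106.25 − 0.5x_{Mesa}.
Solving the two reaction functions simultaneously: (1 − (−0.5)(−0.5))x_{Mesa} = 118.75 − 0.5·106.25, so 0.75x_{Mesa} = 65.625 and x_{Mesa} = 87.5.
Then x_{Pike} = 106.25 − 0.5·87.5 = 62.5.
Price P = 264.5 − 150 = 114.5.
Mesa's profit: (114.5 − 27)·87.5 = 7656.25.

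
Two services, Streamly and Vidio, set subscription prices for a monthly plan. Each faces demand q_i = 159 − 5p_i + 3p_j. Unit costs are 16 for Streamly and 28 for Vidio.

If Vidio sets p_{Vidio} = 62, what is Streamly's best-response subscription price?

Streamly's profit: π = (p_{Streamly} − 16)(159 − 5p_{Streamly} + 3p_{Vidio}).
∂π/∂p_{Streamly} = 239 − 10p_{Streamly} + 3p_{Vidio} = 0 ⇒ p_{Streamly} = 23.9 + 0.3p_{Vidio}.
At p_{Vidio} = 62: p_{Streamly} = 23.9 + 0.3·62 = 42.5.

42.5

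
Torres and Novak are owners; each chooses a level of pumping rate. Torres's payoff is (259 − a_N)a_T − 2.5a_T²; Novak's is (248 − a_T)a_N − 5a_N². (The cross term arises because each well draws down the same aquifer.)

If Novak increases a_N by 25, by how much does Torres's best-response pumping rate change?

Expanding Torres's payoff: 259a_T − a_Na_T − 2.5a_T².
∂π/∂a_T = 259 − a_N − 5a_T = 0, so a_T = 51.8 − 0.2a_N.
The reaction-function slope is −0.2, so a 25-unit rise in a_N moves a_T by −0.2 × 25 = −5. Torres's best response falls — the actions are strategic substitutes.

-5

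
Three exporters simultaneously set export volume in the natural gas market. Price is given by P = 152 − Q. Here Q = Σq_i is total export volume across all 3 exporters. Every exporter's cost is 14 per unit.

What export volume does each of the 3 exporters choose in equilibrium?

34.5

A representative exporter's profit is π_i = q_i(152 − Q) − 14q_i, with Q = q_i + Σ_{j≠i} q_j.
First-order condition: 138 − 2q_i − Σ_{j≠i} q_j = 0.
With identical exporters, set every q_j = q: then 138 − 2q − 2q = 0, i.e. q = 138/4 = 34.5.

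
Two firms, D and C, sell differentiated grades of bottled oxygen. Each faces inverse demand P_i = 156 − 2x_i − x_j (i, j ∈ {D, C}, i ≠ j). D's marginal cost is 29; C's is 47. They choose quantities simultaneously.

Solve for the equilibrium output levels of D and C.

26.6, 20.6

Firm D's profit: π = x_D(156 − 2x_D − x_C) − 29x_D.
∂π/∂x_D = 127 − 4x_D − x_C = 0 ⇒ x_D = 31.75 − 0.25x_C.
Similarly x_C = 27.25 − 0.25x_D.
Plugging x_C into D's best response: x_D = 31.75 − 0.25(27.25 − 0.25x_D) ⇒ 0.9375x_D = 24.9375, so x_D = 26.6.
Then x_C = 27.25 − 0.25·26.6 = 20.6.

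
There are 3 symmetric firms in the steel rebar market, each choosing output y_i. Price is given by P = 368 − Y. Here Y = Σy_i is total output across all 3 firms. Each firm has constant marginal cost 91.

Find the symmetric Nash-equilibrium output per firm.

A representative firm's profit is π_i = y_i(368 − Y) − 91y_i, with Y = y_i + Σ_{j≠i} y_j.
First-order condition: 277 − 2y_i − Σ_{j≠i} y_j = 0.
In a symmetric equilibrium every firm chooses the same y, so Σ_{j≠i} y_j = 2y. The condition becomes 277 − 4y = 0, giving y = 277/4 = 69.25.

69.25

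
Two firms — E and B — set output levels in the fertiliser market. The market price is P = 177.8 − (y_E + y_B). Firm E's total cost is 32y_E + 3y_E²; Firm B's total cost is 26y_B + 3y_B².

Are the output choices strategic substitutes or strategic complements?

strategic substitutes

Firm E's profit: π = y_E(177.8 − (y_E + y_B)) − 32y_E − 3y_E².
∂π/∂y_E = 145.8 − 8y_E − y_B = 0, so y_E = 18.225 − 0.125y_B.
The best-response slope dy_E/dy_B = −0.125 < 0: the reaction function is downward-sloping, so the choices are strategic substitutes.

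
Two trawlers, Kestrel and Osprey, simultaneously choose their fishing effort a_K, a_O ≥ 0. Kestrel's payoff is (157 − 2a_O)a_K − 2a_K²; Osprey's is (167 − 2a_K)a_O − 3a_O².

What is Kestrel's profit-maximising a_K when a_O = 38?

Expanding Kestrel's payoff: 157a_K − 2a_Oa_K − 2a_K².
∂π/∂a_K = 157 − 2a_O − 4a_K = 0, so a_K = 39.25 − 0.5a_O.
At a_O = 38: a_K = 39.25 − 0.5·38 = 20.25.

20.25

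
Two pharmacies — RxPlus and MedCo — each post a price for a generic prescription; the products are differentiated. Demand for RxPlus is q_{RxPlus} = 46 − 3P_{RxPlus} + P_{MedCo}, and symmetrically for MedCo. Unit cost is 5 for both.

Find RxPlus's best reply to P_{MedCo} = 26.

14.5

RxPlus's profit: π = (P_{RxPlus} − 5)(46 − 3P_{RxPlus} + P_{MedCo}).
∂π/∂P_{RxPlus} = 61 − 6P_{RxPlus} + P_{MedCo} = 0 ⇒ P_{RxPlus} = 61/6 + (1/6)P_{MedCo}.
At P_{MedCo} = 26: P_{RxPlus} = 61/6 + (1/6)·26 = 14.5.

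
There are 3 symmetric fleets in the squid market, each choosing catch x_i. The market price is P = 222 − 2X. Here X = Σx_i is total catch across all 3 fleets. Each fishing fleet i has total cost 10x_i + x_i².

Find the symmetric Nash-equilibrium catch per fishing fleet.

A representative fishing fleet's profit is π_i = x_i(222 − 2X) − 10x_i − x_i², with X = x_i + Σ_{j≠i} x_j.
First-order condition: 212 − 6x_i − 2Σ_{j≠i} x_j = 0.
In a symmetric equilibrium every fishing fleet chooses the same x, so Σ_{j≠i} x_j = 2x. The condition becomes 212 − 10x = 0, giving x = 212/10 = 21.2.

21.2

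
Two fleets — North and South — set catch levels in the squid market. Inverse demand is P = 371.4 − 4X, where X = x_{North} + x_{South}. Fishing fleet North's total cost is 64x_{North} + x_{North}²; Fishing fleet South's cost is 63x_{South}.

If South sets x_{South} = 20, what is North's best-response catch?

22.74

Fishing fleet North's profit: π = x_{North}(371.4 − 4(x_{North} + x_{South})) − 64x_{North} − x_{North}².
∂π/∂x_{North} = 307.4 − 10x_{North} − 4x_{South} = 0, so x_{North} = 30.74 − 0.4x_{South}.
At x_{South} = 20: x_{North} = 30.74 − 0.4·20 = 22.74.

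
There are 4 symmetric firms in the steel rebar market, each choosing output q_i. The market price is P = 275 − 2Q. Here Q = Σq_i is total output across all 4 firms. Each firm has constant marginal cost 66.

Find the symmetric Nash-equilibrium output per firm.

A representative firm's profit is π_i = q_i(275 − 2Q) − 66q_i, with Q = q_i + Σ_{j≠i} q_j.
First-order condition: 209 − 4q_i − 2Σ_{j≠i} q_j = 0.
With identical firms, set every q_j = q: then 209 − 4q − 6q = 0, i.e. q = 209/10 = 20.9.

20.9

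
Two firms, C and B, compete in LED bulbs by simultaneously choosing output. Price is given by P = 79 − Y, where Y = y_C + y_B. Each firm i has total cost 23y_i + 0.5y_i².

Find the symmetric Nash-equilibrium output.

Firm C's profit: π = y_C(79 − (y_C + y_B)) − 23y_C − 0.5y_C².
∂π/∂y_C = 56 − 3y_C − y_B = 0, so y_C = 56/3 − (1/3)y_B.
Setting y_C = y_B in the reaction function: y_C = 56/3 − (1/3)y_C, so y_C = (56/3) / (4/3) = 14.

14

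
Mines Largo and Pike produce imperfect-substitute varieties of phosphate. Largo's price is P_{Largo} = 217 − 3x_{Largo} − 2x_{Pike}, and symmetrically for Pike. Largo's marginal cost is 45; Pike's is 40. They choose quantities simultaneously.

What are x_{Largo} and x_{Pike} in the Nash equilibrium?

Mine Largo's profit: π = x_{Largo}(217 − 3x_{Largo} − 2x_{Pike}) − 45x_{Largo}.
∂π/∂x_{Largo} = 172 − 6x_{Largo} − 2x_{Pike} = 0 ⇒ x_{Largo} = 86/3 − (1/3)x_{Pike}.
Similarly x_{Pike} = 29.5 − (1/3)x_{Largo}.
Substituting the second reaction function into the first: x_{Largo} = 86/3 − (1/3)(29.5 − (1/3)x_{Largo}), which gives (8/9)x_{Largo} = 113/6 ⇒ x_{Largo} = 21.1875.
Then x_{Pike} = 29.5 − (1/3)·21.1875 = 22.4375.

21.1875, 22.4375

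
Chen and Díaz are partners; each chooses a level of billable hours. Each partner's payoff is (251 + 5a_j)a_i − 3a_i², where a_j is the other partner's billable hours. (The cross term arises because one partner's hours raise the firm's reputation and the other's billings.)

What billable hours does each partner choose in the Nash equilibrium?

Chen's payoff is (251 + 5a_D)a_C − 3a_C².
∂π/∂a_C = 251 + 5a_D − 6a_C = 0, so a_C = 251/6 + (5/6)a_D.
The game is symmetric, so in equilibrium a_D = a_C: the reaction function gives (1/6)a_C = 251/6, hence a_C = 251.

251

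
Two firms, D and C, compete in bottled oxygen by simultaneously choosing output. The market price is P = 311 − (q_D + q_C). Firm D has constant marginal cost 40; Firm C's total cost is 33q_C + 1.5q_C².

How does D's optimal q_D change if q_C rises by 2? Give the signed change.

-1

Firm D's profit: π = q_D(311 − (q_D + q_C)) − 40q_D.
∂π/∂q_D = 271 − 2q_D − q_C = 0, so q_D = 135.5 − 0.5q_C.
The reaction-function slope is −0.5, so a 2-unit rise in q_C moves q_D by −0.5 × 2 = −1. D's best response falls — the actions are strategic substitutes.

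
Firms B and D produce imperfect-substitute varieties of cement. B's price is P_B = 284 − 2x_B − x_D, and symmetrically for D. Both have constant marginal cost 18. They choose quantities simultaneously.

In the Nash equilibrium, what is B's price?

124.4

Firm B's profit: π = x_B(284 − 2x_B − x_D) − 18x_B.
∂π/∂x_B = 266 − 4x_B − x_D = 0 ⇒ x_B = 66.5 − 0.25x_D.
The game is symmetric, so in equilibrium x_D = x_B: the reaction function gives 1.25x_B = 66.5, hence x_B = 53.2.
P_B = 284 − 2·53.2 − 53.2 = 124.4.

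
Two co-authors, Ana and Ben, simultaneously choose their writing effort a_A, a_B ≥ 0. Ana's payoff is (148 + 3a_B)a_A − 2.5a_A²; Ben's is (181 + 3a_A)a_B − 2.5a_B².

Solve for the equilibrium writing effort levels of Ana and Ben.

Expanding Ana's payoff: 148a_A + 3a_Ba_A − 2.5a_A².
∂π/∂a_A = 148 + 3a_B − 5a_A = 0, so a_A = 29.6 + 0.6a_B.
Likewise for Ben: a_B = 36.2 + 0.6a_A.
Plugging a_B into Ana's best response: a_A = 29.6 + 0.6(36.2 + 0.6a_A) ⇒ 0.64a_A = 51.32, so a_A = 80.1875.
Then a_B = 36.2 + 0.6·80.1875 = 84.3125.

80.1875, 84.3125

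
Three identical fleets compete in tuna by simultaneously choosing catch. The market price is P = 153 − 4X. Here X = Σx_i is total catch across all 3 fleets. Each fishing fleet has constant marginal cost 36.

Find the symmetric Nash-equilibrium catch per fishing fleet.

A representative fishing fleet's profit is π_i = x_i(153 − 4X) − 36x_i, with X = x_i + Σ_{j≠i} x_j.
First-order condition: 117 − 8x_i − 4Σ_{j≠i} x_j = 0.
With identical fishing fleets, set every x_j = x: then 117 − 8x − 8x = 0, i.e. x = 117/16 = 7.3125.

7.3125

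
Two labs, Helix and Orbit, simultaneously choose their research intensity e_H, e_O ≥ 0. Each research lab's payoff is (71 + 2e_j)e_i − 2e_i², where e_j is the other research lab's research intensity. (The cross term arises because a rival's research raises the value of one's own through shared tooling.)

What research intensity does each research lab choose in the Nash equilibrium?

35.5

Helix's payoff is (71 + 2e_O)e_H − 2e_H².
∂π/∂e_H = 71 + 2e_O − 4e_H = 0, so e_H = 17.75 + 0.5e_O.
The game is symmetric, so in equilibrium e_O = e_H: the reaction function gives 0.5e_H = 17.75, hence e_H = 35.5.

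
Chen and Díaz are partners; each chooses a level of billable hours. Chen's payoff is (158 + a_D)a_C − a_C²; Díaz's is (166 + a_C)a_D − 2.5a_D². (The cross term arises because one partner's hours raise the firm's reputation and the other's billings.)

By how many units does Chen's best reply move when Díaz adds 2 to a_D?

1

Expanding Chen's payoff: 158a_C + a_Da_C − a_C².
∂π/∂a_C = 158 + a_D − 2a_C = 0, so a_C = 79 + 0.5a_D.
The reaction-function slope is 0.5, so a 2-unit rise in a_D moves a_C by 0.5 × 2 = 1. Chen's best response rises — the actions are strategic complements.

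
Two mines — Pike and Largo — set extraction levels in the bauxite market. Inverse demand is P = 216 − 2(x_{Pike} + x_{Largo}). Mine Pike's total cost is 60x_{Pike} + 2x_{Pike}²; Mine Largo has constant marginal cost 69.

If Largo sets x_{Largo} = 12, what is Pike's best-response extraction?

16.5

Mine Pike's profit: π = x_{Pike}(216 − 2(x_{Pike} + x_{Largo})) − 60x_{Pike} − 2x_{Pike}².
∂π/∂x_{Pike} = 156 − 8x_{Pike} − 2x_{Largo} = 0, so x_{Pike} = 19.5 − 0.25x_{Largo}.
At x_{Largo} = 12: x_{Pike} = 19.5 − 0.25·12 = 16.5.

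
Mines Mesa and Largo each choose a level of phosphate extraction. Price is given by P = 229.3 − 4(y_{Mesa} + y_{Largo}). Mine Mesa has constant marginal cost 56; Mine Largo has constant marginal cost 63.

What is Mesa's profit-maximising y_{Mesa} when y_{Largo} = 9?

17.1625

Mine Mesa's profit: π = y_{Mesa}(229.3 − 4(y_{Mesa} + y_{Largo})) − 56y_{Mesa}.
∂π/∂y_{Mesa} = 173.3 − 8y_{Mesa} − 4y_{Largo} = 0, so y_{Mesa} = 21.6625 − 0.5y_{Largo}.
At y_{Largo} = 9: y_{Mesa} = 21.6625 − 0.5·9 = 17.1625.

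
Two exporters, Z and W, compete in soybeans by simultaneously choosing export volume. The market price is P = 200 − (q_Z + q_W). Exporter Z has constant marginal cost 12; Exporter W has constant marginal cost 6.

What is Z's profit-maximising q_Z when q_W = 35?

Exporter Z's profit: π = q_Z(200 − (q_Z + q_W)) − 12q_Z.
∂π/∂q_Z = 188 − 2q_Z − q_W = 0, so q_Z = 94 − 0.5q_W.
At q_W = 35: q_Z = 94 − 0.5·35 = 76.5.

76.5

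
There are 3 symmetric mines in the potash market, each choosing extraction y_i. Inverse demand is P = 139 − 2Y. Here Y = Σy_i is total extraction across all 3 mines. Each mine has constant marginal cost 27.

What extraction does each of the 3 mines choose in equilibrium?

A representative mine's profit is π_i = y_i(139 − 2Y) − 27y_i, with Y = y_i + Σ_{j≠i} y_j.
First-order condition: 112 − 4y_i − 2Σ_{j≠i} y_j = 0.
In a symmetric equilibrium every mine chooses the same y, so Σ_{j≠i} y_j = 2y. The condition becomes 112 − 8y = 0, giving y = 112/8 = 14.

14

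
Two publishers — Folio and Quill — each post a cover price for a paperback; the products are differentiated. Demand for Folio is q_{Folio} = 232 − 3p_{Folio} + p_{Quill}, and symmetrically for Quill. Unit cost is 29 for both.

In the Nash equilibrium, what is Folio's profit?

Folio's profit: π = (p_{Folio} − 29)(232 − 3p_{Folio} + p_{Quill}).
∂π/∂p_{Folio} = 319 − 6p_{Folio} + p_{Quill} = 0 ⇒ p_{Folio} = 319/6 + (1/6)p_{Quill}.
By symmetry p_{Quill} = p_{Folio}; substituting into the reaction function, (5/6)p_{Folio} = 319/6 and p_{Folio} = 63.8.
q_{Folio} = 232 − 3·63.8 + 63.8 = 104.4.
Profit = (63.8 − 29)·104.4 = 3633.12.

3633.12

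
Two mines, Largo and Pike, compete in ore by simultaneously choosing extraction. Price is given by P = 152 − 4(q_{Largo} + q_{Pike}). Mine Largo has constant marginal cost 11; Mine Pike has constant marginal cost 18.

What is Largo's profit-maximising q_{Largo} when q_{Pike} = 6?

14.625

Mine Largo's profit: π = q_{Largo}(152 − 4(q_{Largo} + q_{Pike})) − 11q_{Largo}.
∂π/∂q_{Largo} = 141 − 8q_{Largo} − 4q_{Pike} = 0, so q_{Largo} = 17.625 − 0.5q_{Pike}.
At q_{Pike} = 6: q_{Largo} = 17.625 − 0.5·6 = 14.625.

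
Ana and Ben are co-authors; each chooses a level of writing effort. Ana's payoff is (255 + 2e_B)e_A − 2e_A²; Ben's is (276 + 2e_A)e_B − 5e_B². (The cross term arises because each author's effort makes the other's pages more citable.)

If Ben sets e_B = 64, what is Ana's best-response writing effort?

Expanding Ana's payoff: 255e_A + 2e_Be_A − 2e_A².
∂π/∂e_A = 255 + 2e_B − 4e_A = 0, so e_A = 63.75 + 0.5e_B.
At e_B = 64: e_A = 63.75 + 0.5·64 = 95.75.

95.75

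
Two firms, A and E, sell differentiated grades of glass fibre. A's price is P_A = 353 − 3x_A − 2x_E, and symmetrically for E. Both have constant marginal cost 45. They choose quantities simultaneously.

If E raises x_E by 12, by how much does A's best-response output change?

Firm A's profit: π = x_A(353 − 3x_A − 2x_E) − 45x_A.
∂π/∂x_A = 308 − 6x_A − 2x_E = 0 ⇒ x_A = 154/3 − (1/3)x_E.
The reaction-function slope is −1/3, so a 12-unit rise in x_E moves x_A by −1/3 × 12 = −4. A's best response falls — the actions are strategic substitutes.

-4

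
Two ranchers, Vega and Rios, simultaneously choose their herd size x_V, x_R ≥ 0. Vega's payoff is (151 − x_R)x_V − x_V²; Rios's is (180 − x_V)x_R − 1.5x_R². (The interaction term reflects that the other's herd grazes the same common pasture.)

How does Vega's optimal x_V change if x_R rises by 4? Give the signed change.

Expanding Vega's payoff: 151x_V − x_Rx_V − x_V².
∂π/∂x_V = 151 − x_R − 2x_V = 0, so x_V = 75.5 − 0.5x_R.
The reaction-function slope is −0.5, so a 4-unit rise in x_R moves x_V by −0.5 × 4 = −2. Vega's best response falls — the actions are strategic substitutes.

-2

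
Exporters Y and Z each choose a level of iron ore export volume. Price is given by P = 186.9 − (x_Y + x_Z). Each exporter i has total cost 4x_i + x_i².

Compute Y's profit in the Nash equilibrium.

Exporter Y's profit: π = x_Y(186.9 − (x_Y + x_Z)) − 4x_Y − x_Y².
∂π/∂x_Y = 182.9 − 4x_Y − x_Z = 0, so x_Y = 45.725 − 0.25x_Z.
Setting x_Y = x_Z in the reaction function: x_Y = 45.725 − 0.25x_Y, so x_Y = 45.725 / 1.25 = 36.58.
Price P = 186.9 − 73.16 = 113.74.
Y's profit: (113.74 − 4)·36.58 − (36.58)² = 2676.1928.

2676.1928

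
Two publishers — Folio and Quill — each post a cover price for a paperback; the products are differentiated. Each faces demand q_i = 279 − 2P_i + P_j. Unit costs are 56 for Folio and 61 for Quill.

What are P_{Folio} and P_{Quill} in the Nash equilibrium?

Folio's profit: π = (P_{Folio} − 56)(279 − 2P_{Folio} + P_{Quill}).
∂π/∂P_{Folio} = 391 − 4P_{Folio} + P_{Quill} = 0 ⇒ P_{Folio} = 97.75 + 0.25P_{Quill}.
Similarly P_{Quill} = 100.25 + 0.25P_{Folio}.
Plugging P_{Quill} into Folio's best response: P_{Folio} = 97.75 + 0.25(100.25 + 0.25P_{Folio}) ⇒ 0.9375P_{Folio} = 122.8125, so P_{Folio} = 131.
Then P_{Quill} = 100.25 + 0.25·131 = 133.

131, 133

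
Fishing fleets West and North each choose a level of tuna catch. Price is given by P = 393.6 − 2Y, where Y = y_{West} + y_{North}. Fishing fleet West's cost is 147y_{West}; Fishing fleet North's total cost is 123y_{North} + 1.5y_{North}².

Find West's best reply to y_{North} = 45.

39.15

Fishing fleet West's profit: π = y_{West}(393.6 − 2(y_{West} + y_{North})) − 147y_{West}.
∂π/∂y_{West} = 246.6 − 4y_{West} − 2y_{North} = 0, so y_{West} = 61.65 − 0.5y_{North}.
At y_{North} = 45: y_{West} = 61.65 − 0.5·45 = 39.15.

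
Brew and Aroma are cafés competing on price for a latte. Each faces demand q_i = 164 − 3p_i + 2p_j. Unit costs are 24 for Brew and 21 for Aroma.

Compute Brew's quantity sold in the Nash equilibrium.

103.3125

Brew's profit: π = (p_{Brew} − 24)(164 − 3p_{Brew} + 2p_{Aroma}).
∂π/∂p_{Brew} = 236 − 6p_{Brew} + 2p_{Aroma} = 0 ⇒ p_{Brew} = 118/3 + (1/3)p_{Aroma}.
Similarly p_{Aroma} = 227/6 + (1/3)p_{Brew}.
Solving the two reaction functions simultaneously: (1 − (1/3)(1/3))p_{Brew} = 118/3 + (1/3)·(227/6), so (8/9)p_{Brew} = 935/18 and p_{Brew} = 58.4375.
Then p_{Aroma} = 227/6 + (1/3)·58.4375 = 57.3125.
q_{Brew} = 164 − 3·58.4375 + 2·57.3125 = 103.3125.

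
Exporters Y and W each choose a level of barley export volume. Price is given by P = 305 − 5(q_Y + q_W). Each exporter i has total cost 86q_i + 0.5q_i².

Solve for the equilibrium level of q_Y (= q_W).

13.6875

Exporter Y's profit: π = q_Y(305 − 5(q_Y + q_W)) − 86q_Y − 0.5q_Y².
∂π/∂q_Y = 219 − 11q_Y − 5q_W = 0, so q_Y = 219/11 − (5/11)q_W.
Setting q_Y = q_W in the reaction function: q_Y = 219/11 − (5/11)q_Y, so q_Y = (219/11) / (16/11) = 13.6875.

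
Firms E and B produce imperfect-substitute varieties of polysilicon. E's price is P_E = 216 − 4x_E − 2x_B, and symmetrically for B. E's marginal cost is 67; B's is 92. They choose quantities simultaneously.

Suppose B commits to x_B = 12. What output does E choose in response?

15.625

Firm E's profit: π = x_E(216 − 4x_E − 2x_B) − 67x_E.
∂π/∂x_E = 149 − 8x_E − 2x_B = 0 ⇒ x_E = 18.625 − 0.25x_B.
At x_B = 12: x_E = 18.625 − 0.25·12 = 15.625.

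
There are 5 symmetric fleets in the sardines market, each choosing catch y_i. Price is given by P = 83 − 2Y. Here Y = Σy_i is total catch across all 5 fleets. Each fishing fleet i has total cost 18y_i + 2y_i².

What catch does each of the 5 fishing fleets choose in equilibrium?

4.0625

A representative fishing fleet's profit is π_i = y_i(83 − 2Y) − 18y_i − 2y_i², with Y = y_i + Σ_{j≠i} y_j.
First-order condition: 65 − 8y_i − 2Σ_{j≠i} y_j = 0.
Imposing symmetry (y_j = y for all j) turns Σ_{j≠i} y_j into 4y, so 65 = 16y and y = 4.0625.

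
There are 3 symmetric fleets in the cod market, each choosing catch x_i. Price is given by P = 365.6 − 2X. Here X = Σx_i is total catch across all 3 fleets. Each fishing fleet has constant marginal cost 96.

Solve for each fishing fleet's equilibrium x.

A representative fishing fleet's profit is π_i = x_i(365.6 − 2X) − 96x_i, with X = x_i + Σ_{j≠i} x_j.
First-order condition: 269.6 − 4x_i − 2Σ_{j≠i} x_j = 0.
Imposing symmetry (x_j = x for all j) turns Σ_{j≠i} x_j into 2x, so 269.6 = 8x and x = 33.7.

33.7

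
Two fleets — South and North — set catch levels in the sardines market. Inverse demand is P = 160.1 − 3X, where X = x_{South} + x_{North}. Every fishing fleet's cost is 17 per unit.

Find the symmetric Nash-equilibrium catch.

Fishing fleet South's profit: π = x_{South}(160.1 − 3(x_{South} + x_{North})) − 17x_{South}.
∂π/∂x_{South} = 143.1 − 6x_{South} − 3x_{North} = 0, so x_{South} = 23.85 − 0.5x_{North}.
By symmetry x_{North} = x_{South}; substituting into the reaction function, 1.5x_{South} = 23.85 and x_{South} = 15.9.

15.9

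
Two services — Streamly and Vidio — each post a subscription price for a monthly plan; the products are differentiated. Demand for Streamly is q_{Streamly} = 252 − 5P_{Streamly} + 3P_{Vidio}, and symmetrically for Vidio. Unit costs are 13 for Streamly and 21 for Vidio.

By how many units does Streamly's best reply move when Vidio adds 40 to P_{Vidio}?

12

Streamly's profit: π = (P_{Streamly} − 13)(252 − 5P_{Streamly} + 3P_{Vidio}).
∂π/∂P_{Streamly} = 317 − 10P_{Streamly} + 3P_{Vidio} = 0 ⇒ P_{Streamly} = 31.7 + 0.3P_{Vidio}.
The reaction-function slope is 0.3, so a 40-unit rise in P_{Vidio} moves P_{Streamly} by 0.3 × 40 = 12. Streamly's best response rises — the actions are strategic complements.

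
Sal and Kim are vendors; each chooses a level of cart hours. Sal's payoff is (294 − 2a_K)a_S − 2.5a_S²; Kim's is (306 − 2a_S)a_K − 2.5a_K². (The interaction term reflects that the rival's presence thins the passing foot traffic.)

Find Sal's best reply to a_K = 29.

Expanding Sal's payoff: 294a_S − 2a_Ka_S − 2.5a_S².
∂π/∂a_S = 294 − 2a_K − 5a_S = 0, so a_S = 58.8 − 0.4a_K.
At a_K = 29: a_S = 58.8 − 0.4·29 = 47.2.

47.2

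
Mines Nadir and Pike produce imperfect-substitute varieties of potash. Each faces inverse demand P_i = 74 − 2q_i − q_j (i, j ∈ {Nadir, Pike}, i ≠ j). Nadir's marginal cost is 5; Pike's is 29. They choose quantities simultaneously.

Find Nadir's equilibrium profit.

Mine Nadir's profit: π = q_{Nadir}(74 − 2q_{Nadir} − q_{Pike}) − 5q_{Nadir}.
∂π/∂q_{Nadir} = 69 − 4q_{Nadir} − q_{Pike} = 0 ⇒ q_{Nadir} = 17.25 − 0.25q_{Pike}.
Similarly q_{Pike} = 11.25 − 0.25q_{Nadir}.
Substituting the second reaction function into the first: q_{Nadir} = 17.25 − 0.25(11.25 − 0.25q_{Nadir}), which gives 0.9375q_{Nadir} = 14.4375 ⇒ q_{Nadir} = 15.4.
Then q_{Pike} = 11.25 − 0.25·15.4 = 7.4.
P_{Nadir} = 74 − 2·15.4 − 7.4 = 35.8.
Profit = (35.8 − 5)·15.4 = 474.32.

474.32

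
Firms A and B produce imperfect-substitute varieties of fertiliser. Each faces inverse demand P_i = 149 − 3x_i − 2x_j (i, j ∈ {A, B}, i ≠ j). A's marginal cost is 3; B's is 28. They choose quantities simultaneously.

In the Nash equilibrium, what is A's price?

Firm A's profit: π = x_A(149 − 3x_A − 2x_B) − 3x_A.
∂π/∂x_A = 146 − 6x_A − 2x_B = 0 ⇒ x_A = 73/3 − (1/3)x_B.
Similarly x_B = 121/6 − (1/3)x_A.
Plugging x_B into A's best response: x_A = 73/3 − (1/3)(121/6 − (1/3)x_A) ⇒ (8/9)x_A = 317/18, so x_A = 19.8125.
Then x_B = 121/6 − (1/3)·19.8125 = 13.5625.
P_A = 149 − 3·19.8125 − 2·13.5625 = 62.4375.

62.4375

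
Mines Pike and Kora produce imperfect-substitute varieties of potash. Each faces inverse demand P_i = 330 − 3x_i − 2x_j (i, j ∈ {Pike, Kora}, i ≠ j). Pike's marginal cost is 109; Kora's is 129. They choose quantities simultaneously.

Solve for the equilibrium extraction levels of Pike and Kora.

28.875, 23.875

Mine Pike's profit: π = x_{Pike}(330 − 3x_{Pike} − 2x_{Kora}) − 109x_{Pike}.
∂π/∂x_{Pike} = 221 − 6x_{Pike} − 2x_{Kora} = 0 ⇒ x_{Pike} = 221/6 − (1/3)x_{Kora}.
Similarly x_{Kora} = 33.5 − (1/3)x_{Pike}.
Solving the two reaction functions simultaneously: (1 − (−1/3)(−1/3))x_{Pike} = 221/6 − (1/3)·33.5, so (8/9)x_{Pike} = 77/3 and x_{Pike} = 28.875.
Then x_{Kora} = 33.5 − (1/3)·28.875 = 23.875.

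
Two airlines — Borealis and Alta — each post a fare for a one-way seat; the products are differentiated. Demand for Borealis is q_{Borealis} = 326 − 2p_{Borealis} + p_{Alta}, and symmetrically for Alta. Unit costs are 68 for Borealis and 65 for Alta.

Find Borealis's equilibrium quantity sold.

171.2

Borealis's profit: π = (p_{Borealis} − 68)(326 − 2p_{Borealis} + p_{Alta}).
∂π/∂p_{Borealis} = 462 − 4p_{Borealis} + p_{Alta} = 0 ⇒ p_{Borealis} = 115.5 + 0.25p_{Alta}.
Similarly p_{Alta} = 114 + 0.25p_{Borealis}.
Solving the two reaction functions simultaneously: (1 − (0.25)(0.25))p_{Borealis} = 115.5 + 0.25·114, so 0.9375p_{Borealis} = 144 and p_{Borealis} = 153.6.
Then p_{Alta} = 114 + 0.25·153.6 = 152.4.
q_{Borealis} = 326 − 2·153.6 + 152.4 = 171.2.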